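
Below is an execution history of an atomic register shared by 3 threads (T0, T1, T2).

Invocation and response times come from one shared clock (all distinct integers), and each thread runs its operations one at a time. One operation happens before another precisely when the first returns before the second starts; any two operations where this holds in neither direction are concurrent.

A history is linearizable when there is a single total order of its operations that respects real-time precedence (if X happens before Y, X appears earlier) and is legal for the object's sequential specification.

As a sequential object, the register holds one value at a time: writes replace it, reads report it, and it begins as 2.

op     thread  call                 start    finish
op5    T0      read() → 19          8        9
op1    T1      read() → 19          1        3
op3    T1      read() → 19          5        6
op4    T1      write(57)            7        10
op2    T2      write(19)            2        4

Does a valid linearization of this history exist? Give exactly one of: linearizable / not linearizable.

witness order: op2, op1, op3, op5, op4
1. op2 write(19), leaving value 19
2. op1 read() → 19, leaving value 19
3. op3 read() → 19, leaving value 19
4. op5 read() → 19, leaving value 19
5. op4 write(57), leaving value 57

linearizable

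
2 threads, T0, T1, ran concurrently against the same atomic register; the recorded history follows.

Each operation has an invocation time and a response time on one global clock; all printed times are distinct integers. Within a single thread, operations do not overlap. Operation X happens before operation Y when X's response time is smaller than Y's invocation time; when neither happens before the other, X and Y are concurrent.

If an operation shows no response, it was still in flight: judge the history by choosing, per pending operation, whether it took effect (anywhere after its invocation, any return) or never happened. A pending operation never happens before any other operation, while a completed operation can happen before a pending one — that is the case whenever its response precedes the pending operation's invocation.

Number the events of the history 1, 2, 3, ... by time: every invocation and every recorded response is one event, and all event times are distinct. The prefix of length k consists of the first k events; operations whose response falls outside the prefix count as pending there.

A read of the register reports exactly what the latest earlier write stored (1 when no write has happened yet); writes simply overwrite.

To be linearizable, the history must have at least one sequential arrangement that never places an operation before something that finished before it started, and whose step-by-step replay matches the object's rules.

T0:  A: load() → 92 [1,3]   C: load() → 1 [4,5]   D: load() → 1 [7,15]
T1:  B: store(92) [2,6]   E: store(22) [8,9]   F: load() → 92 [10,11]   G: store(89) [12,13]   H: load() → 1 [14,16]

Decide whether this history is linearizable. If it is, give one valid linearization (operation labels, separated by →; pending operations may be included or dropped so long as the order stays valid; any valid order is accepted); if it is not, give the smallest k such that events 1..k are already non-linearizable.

not linearizable — minimal violating prefix: 5 events

already the first 5 events (up to C's response at time 5) admit no linearization; the first 4 still do
the sole real-time-consistent order of 2 completed operations fails the atomic register replay
no escape via the 1 pending operation (B): every completion choice fails
for example A, C (pending dropped) fails at step 1: A load() → 92 is not legal there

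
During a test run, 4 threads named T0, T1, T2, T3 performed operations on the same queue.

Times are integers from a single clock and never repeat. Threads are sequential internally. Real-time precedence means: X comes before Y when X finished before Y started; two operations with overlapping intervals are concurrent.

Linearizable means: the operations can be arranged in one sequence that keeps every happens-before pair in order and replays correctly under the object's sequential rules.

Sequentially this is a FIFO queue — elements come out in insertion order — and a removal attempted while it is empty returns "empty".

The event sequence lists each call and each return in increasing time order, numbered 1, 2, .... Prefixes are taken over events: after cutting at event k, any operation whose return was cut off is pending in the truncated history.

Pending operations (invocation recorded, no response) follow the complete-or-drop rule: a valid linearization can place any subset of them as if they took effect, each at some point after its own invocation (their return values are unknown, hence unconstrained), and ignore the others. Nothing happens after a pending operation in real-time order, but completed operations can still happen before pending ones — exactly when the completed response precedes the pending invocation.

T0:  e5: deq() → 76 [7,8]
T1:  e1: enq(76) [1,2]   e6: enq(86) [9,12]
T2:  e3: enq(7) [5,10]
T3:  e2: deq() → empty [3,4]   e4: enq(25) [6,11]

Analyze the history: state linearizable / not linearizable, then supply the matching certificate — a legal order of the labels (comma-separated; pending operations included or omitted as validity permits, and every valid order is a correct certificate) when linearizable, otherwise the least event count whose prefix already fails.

not linearizable — minimal violating prefix: 4 events

the violation lands at event 4, e2's response at time 4: events 1..3 linearize, events 1..4 do not
the completed operations (2 total) allow one real-time order; the queue replay rejects it
for example e1, e2 fails at step 2: e2 deq() → empty is not legal there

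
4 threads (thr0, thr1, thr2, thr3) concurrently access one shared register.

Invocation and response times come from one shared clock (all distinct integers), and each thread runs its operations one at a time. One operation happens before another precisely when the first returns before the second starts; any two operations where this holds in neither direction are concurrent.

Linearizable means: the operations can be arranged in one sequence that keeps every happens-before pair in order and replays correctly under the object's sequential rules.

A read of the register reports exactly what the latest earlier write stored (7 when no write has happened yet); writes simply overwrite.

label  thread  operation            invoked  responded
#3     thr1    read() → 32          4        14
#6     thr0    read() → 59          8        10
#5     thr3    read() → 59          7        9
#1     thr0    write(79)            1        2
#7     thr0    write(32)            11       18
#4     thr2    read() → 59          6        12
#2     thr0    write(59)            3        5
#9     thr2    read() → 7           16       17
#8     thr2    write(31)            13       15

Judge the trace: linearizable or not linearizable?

through event 16 a valid linearization exists; event 17 (#9 responding at time 17) ends that
no legal order exists: 36 real-time-consistent candidates over 8 completed register operations, all rejected
including or dropping the 1 pending operation (#7) in any combination fails
take #1, #2, #3, #4, #5, #6, #8, #9 (pending dropped): step 3 already fails, because #3 read() → 32 cannot occur there
take #1, #2, #3, #4, #6, #5, #8, #9 (pending dropped): step 3 already fails, because #3 read() → 32 cannot occur there

not linearizable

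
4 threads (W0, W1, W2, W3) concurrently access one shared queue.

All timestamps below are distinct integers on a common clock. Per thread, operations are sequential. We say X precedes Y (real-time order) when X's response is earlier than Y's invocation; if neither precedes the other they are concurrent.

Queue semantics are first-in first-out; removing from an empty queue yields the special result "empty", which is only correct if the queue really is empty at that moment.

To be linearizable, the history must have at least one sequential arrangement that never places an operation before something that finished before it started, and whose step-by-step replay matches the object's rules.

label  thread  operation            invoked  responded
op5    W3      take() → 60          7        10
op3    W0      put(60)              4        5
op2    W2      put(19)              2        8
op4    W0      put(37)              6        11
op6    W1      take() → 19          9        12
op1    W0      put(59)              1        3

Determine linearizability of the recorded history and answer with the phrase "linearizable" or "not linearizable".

events 1..11 are fine; event 12 — the response of op6 at time 12 — makes the prefix non-linearizable
real-time-consistent orders of the 6 completed operations: 24 — all fail the queue replay
for example op1, op2, op3, op4, op5, op6 fails at step 5: op5 take() → 60 is not legal there
for example op1, op2, op3, op4, op6, op5 fails at step 5: op6 take() → 19 is not legal there

not linearizable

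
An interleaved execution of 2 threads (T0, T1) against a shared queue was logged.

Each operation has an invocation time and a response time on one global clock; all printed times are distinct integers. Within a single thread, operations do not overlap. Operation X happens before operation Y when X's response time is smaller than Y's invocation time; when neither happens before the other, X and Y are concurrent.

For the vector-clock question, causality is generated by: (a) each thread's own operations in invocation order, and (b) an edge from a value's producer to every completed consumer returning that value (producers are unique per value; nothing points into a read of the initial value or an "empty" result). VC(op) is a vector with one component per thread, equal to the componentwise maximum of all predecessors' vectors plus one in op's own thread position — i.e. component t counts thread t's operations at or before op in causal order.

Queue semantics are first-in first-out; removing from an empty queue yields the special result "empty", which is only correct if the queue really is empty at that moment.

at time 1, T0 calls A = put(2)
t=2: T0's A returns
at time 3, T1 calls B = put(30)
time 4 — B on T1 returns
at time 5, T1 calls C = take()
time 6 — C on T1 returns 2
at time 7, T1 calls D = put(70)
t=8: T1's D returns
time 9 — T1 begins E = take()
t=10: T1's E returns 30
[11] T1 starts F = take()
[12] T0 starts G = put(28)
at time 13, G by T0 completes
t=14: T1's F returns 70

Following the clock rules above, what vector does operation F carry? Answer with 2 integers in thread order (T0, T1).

(1, 5)

invoked at 3, B has no predecessors; its own T1 bump gives (0, 1)
invoked at 1, A has no predecessors; its own T0 bump gives (1, 0)
G (invocation 12): componentwise max over VC(A)=(1, 0), +1 at T0, giving (2, 0)
C (invocation 5): componentwise max over VC(A)=(1, 0), VC(B)=(0, 1), +1 at T1, giving (1, 2)
D (invocation 7): componentwise max over VC(C)=(1, 2), +1 at T1, giving (1, 3)
E (invocation 9): componentwise max over VC(B)=(0, 1), VC(D)=(1, 3), +1 at T1, giving (1, 4)
F (invocation 11): componentwise max over VC(D)=(1, 3), VC(E)=(1, 4), +1 at T1, giving (1, 5)
target: VC(F) = (1, 5)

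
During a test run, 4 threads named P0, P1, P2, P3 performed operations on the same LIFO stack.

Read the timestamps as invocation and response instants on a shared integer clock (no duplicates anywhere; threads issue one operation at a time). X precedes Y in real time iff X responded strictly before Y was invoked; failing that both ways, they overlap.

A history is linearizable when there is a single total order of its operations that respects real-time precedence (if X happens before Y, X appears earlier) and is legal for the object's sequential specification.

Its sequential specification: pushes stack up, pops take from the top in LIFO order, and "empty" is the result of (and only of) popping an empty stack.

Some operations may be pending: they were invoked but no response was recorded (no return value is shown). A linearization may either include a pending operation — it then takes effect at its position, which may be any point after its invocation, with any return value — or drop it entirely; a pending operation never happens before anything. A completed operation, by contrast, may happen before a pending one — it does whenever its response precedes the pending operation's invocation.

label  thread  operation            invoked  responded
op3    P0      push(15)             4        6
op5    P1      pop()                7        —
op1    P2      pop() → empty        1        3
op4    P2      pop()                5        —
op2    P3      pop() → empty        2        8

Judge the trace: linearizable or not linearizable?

witness order: op1, op2, op3
step 1: op1 pop() → empty — stack <>
step 2: op2 pop() → empty — stack <>
step 3: op3 push(15) — stack <15>

linearizable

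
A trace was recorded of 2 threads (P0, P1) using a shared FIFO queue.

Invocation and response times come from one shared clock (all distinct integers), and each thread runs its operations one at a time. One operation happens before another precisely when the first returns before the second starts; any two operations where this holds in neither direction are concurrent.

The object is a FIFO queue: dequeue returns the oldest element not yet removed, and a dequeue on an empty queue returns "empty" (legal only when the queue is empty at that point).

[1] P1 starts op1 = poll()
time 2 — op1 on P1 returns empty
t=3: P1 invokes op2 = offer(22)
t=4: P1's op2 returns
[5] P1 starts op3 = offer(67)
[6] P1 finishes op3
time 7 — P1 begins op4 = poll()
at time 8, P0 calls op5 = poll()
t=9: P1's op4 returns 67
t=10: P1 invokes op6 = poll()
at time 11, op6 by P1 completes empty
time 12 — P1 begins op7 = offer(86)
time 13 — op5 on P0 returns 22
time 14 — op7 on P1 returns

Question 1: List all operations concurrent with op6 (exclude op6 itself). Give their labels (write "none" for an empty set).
op6 runs from 10 to 11; window-overlapping ops are concurrent
op1 [1,2]: before
op2 [3,4]: before
op3 [5,6]: before
op4 [7,9]: before
op5 [8,13]: concurrent
op7 [12,14]: after

op5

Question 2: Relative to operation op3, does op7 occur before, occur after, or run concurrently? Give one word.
op7 spans [12,14], op3 spans [5,6]
resp(op3)=6 < inv(op7)=12

after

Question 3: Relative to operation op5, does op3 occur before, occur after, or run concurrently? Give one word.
op3 spans [5,6], op5 spans [8,13]
resp(op3)=6 < inv(op5)=8

before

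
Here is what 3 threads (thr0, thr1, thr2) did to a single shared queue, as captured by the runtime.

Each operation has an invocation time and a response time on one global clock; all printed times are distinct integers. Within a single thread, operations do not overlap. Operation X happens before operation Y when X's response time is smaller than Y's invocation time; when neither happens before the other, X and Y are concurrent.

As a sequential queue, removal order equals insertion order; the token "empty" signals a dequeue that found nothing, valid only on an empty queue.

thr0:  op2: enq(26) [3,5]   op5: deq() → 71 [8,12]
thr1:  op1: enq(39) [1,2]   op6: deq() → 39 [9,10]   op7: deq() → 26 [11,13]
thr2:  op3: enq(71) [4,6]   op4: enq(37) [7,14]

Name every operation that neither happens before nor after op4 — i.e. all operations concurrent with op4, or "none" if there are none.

op4 spans [7,14]: anything still running between times 7 and 14 counts as concurrent
op1 [1,2]: before
op2 [3,5]: before
op3 [4,6]: before
op5 [8,12]: concurrent
op6 [9,10]: concurrent
op7 [11,13]: concurrent

op5, op6, op7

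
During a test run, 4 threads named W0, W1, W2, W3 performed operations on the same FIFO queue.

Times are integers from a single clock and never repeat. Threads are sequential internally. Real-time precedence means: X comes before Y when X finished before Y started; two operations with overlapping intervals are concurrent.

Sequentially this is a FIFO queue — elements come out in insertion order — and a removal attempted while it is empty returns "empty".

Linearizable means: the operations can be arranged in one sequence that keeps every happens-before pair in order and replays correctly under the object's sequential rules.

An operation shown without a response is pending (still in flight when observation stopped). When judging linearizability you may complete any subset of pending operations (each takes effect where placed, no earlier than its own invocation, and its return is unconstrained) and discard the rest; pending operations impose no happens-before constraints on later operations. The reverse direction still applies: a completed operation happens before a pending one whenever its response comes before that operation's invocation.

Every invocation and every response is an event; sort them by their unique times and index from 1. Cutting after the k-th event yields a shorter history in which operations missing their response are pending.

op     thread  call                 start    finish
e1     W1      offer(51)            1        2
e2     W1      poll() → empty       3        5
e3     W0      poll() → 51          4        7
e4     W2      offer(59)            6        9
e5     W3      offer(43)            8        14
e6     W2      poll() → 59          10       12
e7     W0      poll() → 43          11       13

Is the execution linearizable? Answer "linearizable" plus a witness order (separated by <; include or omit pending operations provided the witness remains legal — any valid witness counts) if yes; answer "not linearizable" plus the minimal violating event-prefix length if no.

linearizable — witness: e1 < e3 < e2 < e4 < e5 < e6 < e7

1. e1 offer(51), leaving queue <51>
2. e3 poll() → 51, leaving queue <>
3. e2 poll() → empty, leaving queue <>
4. e4 offer(59), leaving queue <59>
5. e5 offer(43), leaving queue <59,43>
6. e6 poll() → 59, leaving queue <43>
7. e7 poll() → 43, leaving queue <>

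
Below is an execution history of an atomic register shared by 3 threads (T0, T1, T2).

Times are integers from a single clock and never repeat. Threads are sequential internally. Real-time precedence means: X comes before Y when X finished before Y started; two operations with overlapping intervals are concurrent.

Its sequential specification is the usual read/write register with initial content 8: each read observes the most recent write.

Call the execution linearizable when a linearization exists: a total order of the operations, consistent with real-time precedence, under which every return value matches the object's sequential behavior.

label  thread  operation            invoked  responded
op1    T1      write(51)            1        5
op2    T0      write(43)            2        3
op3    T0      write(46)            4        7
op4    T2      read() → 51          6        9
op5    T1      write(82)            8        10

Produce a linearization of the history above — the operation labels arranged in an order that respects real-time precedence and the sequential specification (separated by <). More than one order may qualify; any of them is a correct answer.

op2 < op1 < op4 < op3 < op5

step 1: op2 write(43) — value 43
step 2: op1 write(51) — value 51
step 3: op4 read() → 51 — value 51
step 4: op3 write(46) — value 46
step 5: op5 write(82) — value 82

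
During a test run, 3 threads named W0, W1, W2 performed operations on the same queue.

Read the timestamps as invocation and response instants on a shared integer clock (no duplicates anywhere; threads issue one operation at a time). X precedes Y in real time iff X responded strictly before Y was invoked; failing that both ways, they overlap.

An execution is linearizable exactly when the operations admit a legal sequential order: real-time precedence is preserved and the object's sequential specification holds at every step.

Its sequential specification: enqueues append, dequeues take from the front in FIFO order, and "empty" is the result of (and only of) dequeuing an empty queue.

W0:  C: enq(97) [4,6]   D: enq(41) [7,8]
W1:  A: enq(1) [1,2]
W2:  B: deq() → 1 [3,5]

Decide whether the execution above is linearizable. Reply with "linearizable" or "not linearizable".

linearizable

one valid linearization: A, B, C, D
step 1: A enq(1) — queue <1>
step 2: B deq() → 1 — queue <>
step 3: C enq(97) — queue <97>
step 4: D enq(41) — queue <97,41>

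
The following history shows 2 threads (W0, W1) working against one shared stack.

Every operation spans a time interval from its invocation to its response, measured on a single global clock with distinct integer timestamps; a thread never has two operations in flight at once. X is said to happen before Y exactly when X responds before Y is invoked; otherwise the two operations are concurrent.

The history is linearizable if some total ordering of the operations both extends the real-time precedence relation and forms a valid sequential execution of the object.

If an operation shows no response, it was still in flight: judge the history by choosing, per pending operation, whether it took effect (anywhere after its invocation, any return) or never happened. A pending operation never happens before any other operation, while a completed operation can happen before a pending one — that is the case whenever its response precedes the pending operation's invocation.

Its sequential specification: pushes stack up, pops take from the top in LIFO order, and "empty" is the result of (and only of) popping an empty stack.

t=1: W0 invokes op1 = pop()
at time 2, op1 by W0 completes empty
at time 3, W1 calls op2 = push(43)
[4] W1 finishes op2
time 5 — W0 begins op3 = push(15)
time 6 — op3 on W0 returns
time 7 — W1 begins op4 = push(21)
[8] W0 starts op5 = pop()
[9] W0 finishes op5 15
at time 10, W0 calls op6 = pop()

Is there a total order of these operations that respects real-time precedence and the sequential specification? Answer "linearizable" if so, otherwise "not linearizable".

one valid linearization: op1, op2, op3, op5
step 1: op1 pop() → empty — stack <>
step 2: op2 push(43) — stack <43>
step 3: op3 push(15) — stack <43,15>
step 4: op5 pop() → 15 — stack <43>

linearizable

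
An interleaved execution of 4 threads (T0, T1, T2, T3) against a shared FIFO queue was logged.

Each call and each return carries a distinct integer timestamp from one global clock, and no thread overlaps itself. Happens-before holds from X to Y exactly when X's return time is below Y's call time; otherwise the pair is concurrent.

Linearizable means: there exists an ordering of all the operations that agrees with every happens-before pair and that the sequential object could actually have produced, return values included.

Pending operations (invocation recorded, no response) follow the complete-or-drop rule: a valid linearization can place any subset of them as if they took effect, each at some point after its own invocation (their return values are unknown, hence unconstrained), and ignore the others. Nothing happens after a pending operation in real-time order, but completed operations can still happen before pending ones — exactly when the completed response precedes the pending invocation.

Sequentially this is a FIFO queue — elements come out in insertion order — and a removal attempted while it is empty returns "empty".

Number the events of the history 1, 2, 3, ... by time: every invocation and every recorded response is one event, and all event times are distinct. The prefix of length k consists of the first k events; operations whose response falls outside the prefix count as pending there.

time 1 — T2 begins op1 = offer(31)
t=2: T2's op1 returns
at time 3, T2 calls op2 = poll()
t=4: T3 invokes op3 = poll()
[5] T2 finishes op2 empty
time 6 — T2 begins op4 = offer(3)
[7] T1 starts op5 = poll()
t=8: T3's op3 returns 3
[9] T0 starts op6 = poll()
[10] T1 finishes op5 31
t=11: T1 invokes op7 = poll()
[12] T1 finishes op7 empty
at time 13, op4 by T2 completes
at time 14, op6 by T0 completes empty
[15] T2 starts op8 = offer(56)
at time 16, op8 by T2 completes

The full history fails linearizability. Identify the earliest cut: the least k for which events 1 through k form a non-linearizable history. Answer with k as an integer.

8

events 1..7 are linearizable, e.g. via op1, op3, op2:
1. op1 offer(31), leaving queue <31>
2. op3 poll() (pending, included), leaving queue <>
3. op2 poll() → empty, leaving queue <>
include event 8 — op3 responding at 8 — and every candidate order breaks
completion choices over the 2 pending operations (op4, op5) were checked; none helps
sample order op1, op2, op3 (pending dropped) stalls at step 2 — op2 poll() → empty has no legal effect
sample order op1, op3, op2 (pending dropped) stalls at step 2 — op3 poll() → 3 has no legal effect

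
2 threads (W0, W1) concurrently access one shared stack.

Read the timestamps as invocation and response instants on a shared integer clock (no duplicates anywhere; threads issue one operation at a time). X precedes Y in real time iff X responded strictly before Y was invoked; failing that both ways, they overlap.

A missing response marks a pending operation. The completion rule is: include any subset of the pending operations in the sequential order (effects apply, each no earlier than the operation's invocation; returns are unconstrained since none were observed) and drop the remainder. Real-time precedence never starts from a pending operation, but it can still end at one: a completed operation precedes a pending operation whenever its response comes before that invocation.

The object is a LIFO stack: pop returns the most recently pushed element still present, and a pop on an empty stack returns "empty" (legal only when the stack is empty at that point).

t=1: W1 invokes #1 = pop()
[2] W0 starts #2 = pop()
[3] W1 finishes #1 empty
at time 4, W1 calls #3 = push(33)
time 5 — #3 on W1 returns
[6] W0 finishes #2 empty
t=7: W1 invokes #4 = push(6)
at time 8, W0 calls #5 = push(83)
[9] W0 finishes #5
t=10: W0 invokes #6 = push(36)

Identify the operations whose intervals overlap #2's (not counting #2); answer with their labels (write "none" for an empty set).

#2 spans [2,6]: anything still running between times 2 and 6 counts as concurrent
#1 [1,3]: concurrent
#3 [4,5]: concurrent
#4 [7,…): after
#5 [8,9]: after
#6 [10,…): after

#1, #3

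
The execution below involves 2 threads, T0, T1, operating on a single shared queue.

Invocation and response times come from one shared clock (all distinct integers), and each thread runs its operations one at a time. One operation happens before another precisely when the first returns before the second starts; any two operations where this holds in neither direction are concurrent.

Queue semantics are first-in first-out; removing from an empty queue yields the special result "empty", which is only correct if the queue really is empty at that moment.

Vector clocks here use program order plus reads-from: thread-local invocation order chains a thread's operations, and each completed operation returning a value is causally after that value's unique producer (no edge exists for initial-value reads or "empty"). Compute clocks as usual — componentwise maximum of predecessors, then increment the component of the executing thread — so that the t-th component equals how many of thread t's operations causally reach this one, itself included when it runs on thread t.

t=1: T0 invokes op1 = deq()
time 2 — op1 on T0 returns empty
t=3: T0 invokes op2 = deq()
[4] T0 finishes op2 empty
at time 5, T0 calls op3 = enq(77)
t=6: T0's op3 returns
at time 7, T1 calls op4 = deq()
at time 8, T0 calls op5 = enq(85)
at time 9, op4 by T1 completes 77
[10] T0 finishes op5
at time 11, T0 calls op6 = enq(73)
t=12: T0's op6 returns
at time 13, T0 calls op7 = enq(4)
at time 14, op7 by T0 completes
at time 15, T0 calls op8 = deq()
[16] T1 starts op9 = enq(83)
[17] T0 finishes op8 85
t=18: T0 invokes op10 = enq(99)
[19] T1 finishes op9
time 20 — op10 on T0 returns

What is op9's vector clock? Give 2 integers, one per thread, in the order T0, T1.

(3, 2)

invoked at 1, op1 has no predecessors; its own T0 bump gives (1, 0)
op2 (invocation 3): componentwise max over VC(op1)=(1, 0), +1 at T0, giving (2, 0)
op3 (invocation 5): componentwise max over VC(op2)=(2, 0), +1 at T0, giving (3, 0)
op4 (invocation 7): componentwise max over VC(op3)=(3, 0), +1 at T1, giving (3, 1)
op5 (invocation 8): componentwise max over VC(op3)=(3, 0), +1 at T0, giving (4, 0)
op9 (invocation 16): componentwise max over VC(op4)=(3, 1), +1 at T1, giving (3, 2)
op6 (invocation 11): componentwise max over VC(op5)=(4, 0), +1 at T0, giving (5, 0)
op7 (invocation 13): componentwise max over VC(op6)=(5, 0), +1 at T0, giving (6, 0)
op8 (invocation 15): componentwise max over VC(op5)=(4, 0), VC(op7)=(6, 0), +1 at T0, giving (7, 0)
op10 (invocation 18): componentwise max over VC(op8)=(7, 0), +1 at T0, giving (8, 0)
target: VC(op9) = (3, 2)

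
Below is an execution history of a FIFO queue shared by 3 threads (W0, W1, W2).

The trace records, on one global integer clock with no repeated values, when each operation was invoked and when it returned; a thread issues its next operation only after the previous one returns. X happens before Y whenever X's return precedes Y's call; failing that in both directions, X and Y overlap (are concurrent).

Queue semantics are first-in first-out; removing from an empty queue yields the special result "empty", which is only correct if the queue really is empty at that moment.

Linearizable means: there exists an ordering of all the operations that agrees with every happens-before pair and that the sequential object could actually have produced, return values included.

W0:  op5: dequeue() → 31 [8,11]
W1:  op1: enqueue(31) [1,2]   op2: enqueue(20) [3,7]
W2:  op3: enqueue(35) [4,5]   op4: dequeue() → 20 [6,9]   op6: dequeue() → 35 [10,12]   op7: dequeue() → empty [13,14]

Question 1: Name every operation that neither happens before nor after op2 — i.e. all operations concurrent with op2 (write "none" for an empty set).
Answer: op3, op4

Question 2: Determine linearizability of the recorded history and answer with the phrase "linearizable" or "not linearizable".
linearizable

one valid linearization: op1, op2, op3, op5, op4, op6, op7
1. op1 enqueue(31), leaving queue <31>
2. op2 enqueue(20), leaving queue <31,20>
3. op3 enqueue(35), leaving queue <31,20,35>
4. op5 dequeue() → 31, leaving queue <20,35>
5. op4 dequeue() → 20, leaving queue <35>
6. op6 dequeue() → 35, leaving queue <>
7. op7 dequeue() → empty, leaving queue <>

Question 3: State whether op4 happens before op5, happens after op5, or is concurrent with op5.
Answer: concurrent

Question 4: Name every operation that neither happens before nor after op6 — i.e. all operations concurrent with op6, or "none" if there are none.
Answer: op5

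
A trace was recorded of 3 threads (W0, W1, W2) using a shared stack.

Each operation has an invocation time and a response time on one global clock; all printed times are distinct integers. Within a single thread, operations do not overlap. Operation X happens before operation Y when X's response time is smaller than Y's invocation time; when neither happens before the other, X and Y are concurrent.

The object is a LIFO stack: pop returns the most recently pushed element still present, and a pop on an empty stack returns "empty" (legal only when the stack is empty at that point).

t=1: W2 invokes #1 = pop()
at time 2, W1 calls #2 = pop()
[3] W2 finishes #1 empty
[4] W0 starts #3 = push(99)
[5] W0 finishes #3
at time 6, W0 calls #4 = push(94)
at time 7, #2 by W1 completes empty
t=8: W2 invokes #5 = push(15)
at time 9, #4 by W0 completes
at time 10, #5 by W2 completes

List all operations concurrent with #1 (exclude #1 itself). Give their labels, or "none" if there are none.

overlap test against #1 [1,3]: concurrent iff the interval meets 1..3
#2 [2,7]: concurrent
#3 [4,5]: after
#4 [6,9]: after
#5 [8,10]: after

#2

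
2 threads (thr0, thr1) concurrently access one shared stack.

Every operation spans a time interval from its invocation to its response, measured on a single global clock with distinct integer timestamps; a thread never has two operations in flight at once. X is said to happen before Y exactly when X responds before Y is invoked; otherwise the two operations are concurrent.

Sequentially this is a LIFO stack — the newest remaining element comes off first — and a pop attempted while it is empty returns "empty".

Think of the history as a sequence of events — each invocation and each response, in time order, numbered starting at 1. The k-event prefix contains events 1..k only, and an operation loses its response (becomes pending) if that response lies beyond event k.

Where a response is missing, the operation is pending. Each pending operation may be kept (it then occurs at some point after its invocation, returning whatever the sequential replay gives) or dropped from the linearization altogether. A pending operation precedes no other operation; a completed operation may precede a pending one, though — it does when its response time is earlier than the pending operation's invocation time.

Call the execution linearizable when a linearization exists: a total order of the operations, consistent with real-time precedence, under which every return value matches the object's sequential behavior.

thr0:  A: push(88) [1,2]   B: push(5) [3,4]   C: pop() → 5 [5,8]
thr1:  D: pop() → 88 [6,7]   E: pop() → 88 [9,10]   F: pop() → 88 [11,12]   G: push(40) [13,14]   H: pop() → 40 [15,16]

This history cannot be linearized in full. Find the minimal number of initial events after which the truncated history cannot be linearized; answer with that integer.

10

events 1..9 are linearizable, e.g. via A, B, C, D:
step 1: A push(88) — stack <88>
step 2: B push(5) — stack <88,5>
step 3: C pop() → 5 — stack <88>
step 4: D pop() → 88 — stack <>
at event 10 (E's time-10 response) nothing linearizes any more
take A, B, C, D, E: step 5 already fails, because E pop() → 88 cannot occur there
take A, B, D, C, E: step 3 already fails, because D pop() → 88 cannot occur there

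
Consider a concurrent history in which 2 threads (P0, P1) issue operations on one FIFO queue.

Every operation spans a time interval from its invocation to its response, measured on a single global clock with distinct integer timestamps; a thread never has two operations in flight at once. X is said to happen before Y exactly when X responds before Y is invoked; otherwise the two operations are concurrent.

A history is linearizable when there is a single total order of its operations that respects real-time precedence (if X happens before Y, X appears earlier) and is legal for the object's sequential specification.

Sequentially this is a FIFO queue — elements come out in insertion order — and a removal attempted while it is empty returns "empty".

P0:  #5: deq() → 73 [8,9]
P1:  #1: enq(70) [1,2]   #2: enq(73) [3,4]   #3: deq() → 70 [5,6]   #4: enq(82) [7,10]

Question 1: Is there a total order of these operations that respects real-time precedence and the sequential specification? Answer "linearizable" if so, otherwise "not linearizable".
a witness: #1, #2, #3, #4, #5
1. #1 enq(70), leaving queue <70>
2. #2 enq(73), leaving queue <70,73>
3. #3 deq() → 70, leaving queue <73>
4. #4 enq(82), leaving queue <73,82>
5. #5 deq() → 73, leaving queue <82>

linearizable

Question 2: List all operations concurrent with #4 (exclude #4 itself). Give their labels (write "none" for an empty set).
#4 spans [7,10]; an op avoiding the whole window 7..10 is ordered, any other is concurrent
#1 [1,2]: before
#2 [3,4]: before
#3 [5,6]: before
#5 [8,9]: concurrent

#5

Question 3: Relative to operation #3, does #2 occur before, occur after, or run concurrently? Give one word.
#2 spans [3,4], #3 spans [5,6]
resp(#2)=4 < inv(#3)=5

before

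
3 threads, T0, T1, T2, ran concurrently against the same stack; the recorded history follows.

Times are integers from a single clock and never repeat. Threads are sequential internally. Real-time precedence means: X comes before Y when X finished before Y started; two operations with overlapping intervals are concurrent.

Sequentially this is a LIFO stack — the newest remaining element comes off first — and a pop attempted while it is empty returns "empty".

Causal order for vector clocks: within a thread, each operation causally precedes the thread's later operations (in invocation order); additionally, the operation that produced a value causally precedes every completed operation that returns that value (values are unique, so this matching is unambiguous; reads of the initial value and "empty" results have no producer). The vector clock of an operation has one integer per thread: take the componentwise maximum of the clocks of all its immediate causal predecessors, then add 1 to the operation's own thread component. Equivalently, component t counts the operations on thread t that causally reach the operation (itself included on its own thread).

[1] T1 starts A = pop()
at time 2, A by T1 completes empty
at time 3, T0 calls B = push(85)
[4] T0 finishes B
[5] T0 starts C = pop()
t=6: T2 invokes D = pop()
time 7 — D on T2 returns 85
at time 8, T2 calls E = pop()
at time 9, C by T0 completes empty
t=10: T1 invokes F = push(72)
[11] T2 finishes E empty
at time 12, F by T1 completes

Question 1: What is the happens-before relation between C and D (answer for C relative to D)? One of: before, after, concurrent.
concurrent

C spans [5,9], D spans [6,7]
the intervals overlap in both directions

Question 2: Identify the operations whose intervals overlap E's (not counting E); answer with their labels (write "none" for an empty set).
C, F

E runs from 8 to 11; window-overlapping ops are concurrent
A [1,2]: before
B [3,4]: before
C [5,9]: concurrent
D [6,7]: before
F [10,12]: concurrent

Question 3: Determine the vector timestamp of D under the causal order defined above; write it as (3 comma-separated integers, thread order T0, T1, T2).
(1, 0, 1)

invoked at 1, A has no predecessors; its own T1 bump gives (0, 1, 0)
invoked at 3, B has no predecessors; its own T0 bump gives (1, 0, 0)
F, invoked 10, takes VC(A)=(0, 1, 0) under max, adds 1 for T1 → (0, 2, 0)
D, invoked 6, takes VC(B)=(1, 0, 0) under max, adds 1 for T2 → (1, 0, 1)
C, invoked 5, takes VC(B)=(1, 0, 0) under max, adds 1 for T0 → (2, 0, 0)
E, invoked 8, takes VC(D)=(1, 0, 1) under max, adds 1 for T2 → (1, 0, 2)
target: VC(D) = (1, 0, 1)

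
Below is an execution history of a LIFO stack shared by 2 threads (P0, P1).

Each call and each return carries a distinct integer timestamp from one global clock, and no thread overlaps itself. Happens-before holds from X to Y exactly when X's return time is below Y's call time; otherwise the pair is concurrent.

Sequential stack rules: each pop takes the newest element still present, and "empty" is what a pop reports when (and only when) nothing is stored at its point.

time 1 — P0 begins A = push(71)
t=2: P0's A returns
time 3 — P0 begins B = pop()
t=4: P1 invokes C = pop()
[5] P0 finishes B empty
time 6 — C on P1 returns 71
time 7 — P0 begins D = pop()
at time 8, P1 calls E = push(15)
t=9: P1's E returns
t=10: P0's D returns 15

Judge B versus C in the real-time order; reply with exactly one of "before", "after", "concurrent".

B spans [3,5], C spans [4,6]
the intervals overlap in both directions

concurrent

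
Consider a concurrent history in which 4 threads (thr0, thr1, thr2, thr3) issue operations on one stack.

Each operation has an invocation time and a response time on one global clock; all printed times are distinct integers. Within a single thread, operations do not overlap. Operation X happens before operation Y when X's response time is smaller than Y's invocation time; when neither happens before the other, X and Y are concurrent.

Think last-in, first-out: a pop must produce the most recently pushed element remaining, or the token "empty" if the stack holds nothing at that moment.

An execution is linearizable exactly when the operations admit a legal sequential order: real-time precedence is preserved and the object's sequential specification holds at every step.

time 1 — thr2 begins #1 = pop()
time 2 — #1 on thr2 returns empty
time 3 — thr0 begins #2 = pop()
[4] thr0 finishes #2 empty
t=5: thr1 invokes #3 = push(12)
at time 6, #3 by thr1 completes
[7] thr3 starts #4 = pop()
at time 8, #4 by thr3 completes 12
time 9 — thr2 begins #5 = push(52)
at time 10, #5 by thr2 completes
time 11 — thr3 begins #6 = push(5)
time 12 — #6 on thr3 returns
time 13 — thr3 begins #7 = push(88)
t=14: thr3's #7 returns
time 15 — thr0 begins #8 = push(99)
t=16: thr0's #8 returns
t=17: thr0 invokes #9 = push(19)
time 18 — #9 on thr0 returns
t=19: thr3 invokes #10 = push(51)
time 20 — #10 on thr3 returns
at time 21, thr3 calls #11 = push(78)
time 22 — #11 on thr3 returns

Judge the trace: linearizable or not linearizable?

linearizable

one valid linearization: #1, #2, #3, #4, #5, #6, #7, #8, #9, #10, #11
after step 1 (#1 pop() → empty): stack <>
after step 2 (#2 pop() → empty): stack <>
after step 3 (#3 push(12)): stack <12>
after step 4 (#4 pop() → 12): stack <>
after step 5 (#5 push(52)): stack <52>
after step 6 (#6 push(5)): stack <52,5>
after step 7 (#7 push(88)): stack <52,5,88>
after step 8 (#8 push(99)): stack <52,5,88,99>
after step 9 (#9 push(19)): stack <52,5,88,99,19>
after step 10 (#10 push(51)): stack <52,5,88,99,19,51>
after step 11 (#11 push(78)): stack <52,5,88,99,19,51,78>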